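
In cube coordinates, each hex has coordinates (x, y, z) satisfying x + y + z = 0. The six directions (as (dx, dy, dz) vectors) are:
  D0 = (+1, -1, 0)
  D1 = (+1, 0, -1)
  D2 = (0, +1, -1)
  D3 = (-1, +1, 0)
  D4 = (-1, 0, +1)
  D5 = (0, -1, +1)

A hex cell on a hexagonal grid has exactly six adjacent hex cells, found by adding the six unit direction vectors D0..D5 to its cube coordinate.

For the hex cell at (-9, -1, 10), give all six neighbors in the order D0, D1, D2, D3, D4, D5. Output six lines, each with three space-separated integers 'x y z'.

Center: (-9, -1, 10). Add each direction:
  D0: (-9, -1, 10) + (1, -1, 0) = (-8, -2, 10)
  D1: (-9, -1, 10) + (1, 0, -1) = (-8, -1, 9)
  D2: (-9, -1, 10) + (0, 1, -1) = (-9, 0, 9)
  D3: (-9, -1, 10) + (-1, 1, 0) = (-10, 0, 10)
  D4: (-9, -1, 10) + (-1, 0, 1) = (-10, -1, 11)
  D5: (-9, -1, 10) + (0, -1, 1) = (-9, -2, 11)

Answer: -8 -2 10
-8 -1 9
-9 0 9
-10 0 10
-10 -1 11
-9 -2 11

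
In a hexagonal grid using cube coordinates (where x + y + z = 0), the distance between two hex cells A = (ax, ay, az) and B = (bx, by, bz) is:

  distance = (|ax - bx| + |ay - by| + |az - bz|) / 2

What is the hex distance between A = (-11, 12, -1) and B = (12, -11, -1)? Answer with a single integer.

|ax - bx| = |-11 - 12| = 23
|ay - by| = |12 - (-11)| = 23
|az - bz| = |-1 - (-1)| = 0
distance = (23 + 23 + 0) / 2 = 46 / 2 = 23

Answer: 23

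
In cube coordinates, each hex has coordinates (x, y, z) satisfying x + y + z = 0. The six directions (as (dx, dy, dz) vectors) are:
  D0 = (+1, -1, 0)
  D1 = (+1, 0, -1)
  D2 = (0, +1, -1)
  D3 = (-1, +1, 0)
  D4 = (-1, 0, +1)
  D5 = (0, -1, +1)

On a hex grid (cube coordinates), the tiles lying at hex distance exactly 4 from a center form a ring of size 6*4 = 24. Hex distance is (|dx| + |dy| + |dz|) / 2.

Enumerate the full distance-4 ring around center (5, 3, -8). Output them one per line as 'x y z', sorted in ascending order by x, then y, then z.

Walk ring at distance 4 from (5, 3, -8):
Start at center + D4*4 = (1, 3, -4)
  hex 0: (1, 3, -4)
  hex 1: (2, 2, -4)
  hex 2: (3, 1, -4)
  hex 3: (4, 0, -4)
  hex 4: (5, -1, -4)
  hex 5: (6, -1, -5)
  hex 6: (7, -1, -6)
  hex 7: (8, -1, -7)
  hex 8: (9, -1, -8)
  hex 9: (9, 0, -9)
  hex 10: (9, 1, -10)
  hex 11: (9, 2, -11)
  hex 12: (9, 3, -12)
  hex 13: (8, 4, -12)
  hex 14: (7, 5, -12)
  hex 15: (6, 6, -12)
  hex 16: (5, 7, -12)
  hex 17: (4, 7, -11)
  hex 18: (3, 7, -10)
  hex 19: (2, 7, -9)
  hex 20: (1, 7, -8)
  hex 21: (1, 6, -7)
  hex 22: (1, 5, -6)
  hex 23: (1, 4, -5)
Sorted: 24 hexes.

Answer: 1 3 -4
1 4 -5
1 5 -6
1 6 -7
1 7 -8
2 2 -4
2 7 -9
3 1 -4
3 7 -10
4 0 -4
4 7 -11
5 -1 -4
5 7 -12
6 -1 -5
6 6 -12
7 -1 -6
7 5 -12
8 -1 -7
8 4 -12
9 -1 -8
9 0 -9
9 1 -10
9 2 -11
9 3 -12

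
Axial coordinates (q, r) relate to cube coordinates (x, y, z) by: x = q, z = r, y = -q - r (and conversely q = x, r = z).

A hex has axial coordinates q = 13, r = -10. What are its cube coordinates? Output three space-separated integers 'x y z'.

x = q = 13
z = r = -10
y = -x - z = -(13) - (-10) = -3

Answer: 13 -3 -10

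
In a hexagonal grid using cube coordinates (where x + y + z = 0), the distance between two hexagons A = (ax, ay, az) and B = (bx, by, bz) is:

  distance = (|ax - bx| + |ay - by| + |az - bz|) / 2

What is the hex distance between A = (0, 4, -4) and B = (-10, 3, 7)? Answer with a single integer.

Answer: 11

Derivation:
|ax - bx| = |0 - (-10)| = 10
|ay - by| = |4 - 3| = 1
|az - bz| = |-4 - 7| = 11
distance = (10 + 1 + 11) / 2 = 22 / 2 = 11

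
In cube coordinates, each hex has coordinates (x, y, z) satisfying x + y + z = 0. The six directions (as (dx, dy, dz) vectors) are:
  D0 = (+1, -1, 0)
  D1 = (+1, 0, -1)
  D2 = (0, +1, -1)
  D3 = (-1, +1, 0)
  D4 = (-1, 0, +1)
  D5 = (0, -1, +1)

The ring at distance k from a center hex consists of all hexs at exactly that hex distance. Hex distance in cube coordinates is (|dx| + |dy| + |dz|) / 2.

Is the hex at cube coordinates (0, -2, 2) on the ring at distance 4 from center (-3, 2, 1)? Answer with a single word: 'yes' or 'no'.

Answer: yes

Derivation:
|px - cx| = |0 - (-3)| = 3
|py - cy| = |-2 - 2| = 4
|pz - cz| = |2 - 1| = 1
distance = (3+4+1)/2 = 8/2 = 4
radius = 4; distance == radius -> yes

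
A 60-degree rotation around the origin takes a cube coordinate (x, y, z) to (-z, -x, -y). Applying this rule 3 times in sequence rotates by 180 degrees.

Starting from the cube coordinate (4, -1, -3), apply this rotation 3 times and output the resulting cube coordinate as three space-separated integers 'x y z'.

Answer: -4 1 3

Derivation:
Start: (4, -1, -3)
Step 1: (4, -1, -3) -> (-(-3), -(4), -(-1)) = (3, -4, 1)
Step 2: (3, -4, 1) -> (-(1), -(3), -(-4)) = (-1, -3, 4)
Step 3: (-1, -3, 4) -> (-(4), -(-1), -(-3)) = (-4, 1, 3)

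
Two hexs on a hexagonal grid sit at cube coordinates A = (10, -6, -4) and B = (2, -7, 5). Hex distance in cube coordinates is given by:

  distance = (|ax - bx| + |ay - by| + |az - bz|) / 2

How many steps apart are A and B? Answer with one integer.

Answer: 9

Derivation:
|ax - bx| = |10 - 2| = 8
|ay - by| = |-6 - (-7)| = 1
|az - bz| = |-4 - 5| = 9
distance = (8 + 1 + 9) / 2 = 18 / 2 = 9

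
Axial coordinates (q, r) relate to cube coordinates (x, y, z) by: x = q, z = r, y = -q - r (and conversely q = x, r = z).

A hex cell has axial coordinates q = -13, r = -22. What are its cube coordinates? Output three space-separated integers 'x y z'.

x = q = -13
z = r = -22
y = -x - z = -(-13) - (-22) = 35

Answer: -13 35 -22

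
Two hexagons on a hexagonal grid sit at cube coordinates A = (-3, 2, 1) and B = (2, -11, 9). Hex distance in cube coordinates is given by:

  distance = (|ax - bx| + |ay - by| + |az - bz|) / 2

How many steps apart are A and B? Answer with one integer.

|ax - bx| = |-3 - 2| = 5
|ay - by| = |2 - (-11)| = 13
|az - bz| = |1 - 9| = 8
distance = (5 + 13 + 8) / 2 = 26 / 2 = 13

Answer: 13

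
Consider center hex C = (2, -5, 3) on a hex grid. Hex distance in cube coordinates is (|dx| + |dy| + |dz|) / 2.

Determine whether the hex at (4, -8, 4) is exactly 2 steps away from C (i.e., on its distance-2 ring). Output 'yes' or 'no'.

Answer: no

Derivation:
|px - cx| = |4 - 2| = 2
|py - cy| = |-8 - (-5)| = 3
|pz - cz| = |4 - 3| = 1
distance = (2+3+1)/2 = 6/2 = 3
radius = 2; distance != radius -> no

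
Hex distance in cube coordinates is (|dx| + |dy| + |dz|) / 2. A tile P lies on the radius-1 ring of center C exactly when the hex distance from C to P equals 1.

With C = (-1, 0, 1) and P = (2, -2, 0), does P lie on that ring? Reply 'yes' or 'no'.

|px - cx| = |2 - (-1)| = 3
|py - cy| = |-2 - 0| = 2
|pz - cz| = |0 - 1| = 1
distance = (3+2+1)/2 = 6/2 = 3
radius = 1; distance != radius -> no

Answer: no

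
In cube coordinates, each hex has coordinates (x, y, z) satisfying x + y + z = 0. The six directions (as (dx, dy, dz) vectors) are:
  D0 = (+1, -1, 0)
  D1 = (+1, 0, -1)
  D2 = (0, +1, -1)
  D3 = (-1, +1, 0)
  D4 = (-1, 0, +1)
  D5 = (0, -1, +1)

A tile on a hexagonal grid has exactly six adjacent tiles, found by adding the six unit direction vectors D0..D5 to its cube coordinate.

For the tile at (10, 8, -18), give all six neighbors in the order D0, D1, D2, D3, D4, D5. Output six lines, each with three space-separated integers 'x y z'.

Center: (10, 8, -18). Add each direction:
  D0: (10, 8, -18) + (1, -1, 0) = (11, 7, -18)
  D1: (10, 8, -18) + (1, 0, -1) = (11, 8, -19)
  D2: (10, 8, -18) + (0, 1, -1) = (10, 9, -19)
  D3: (10, 8, -18) + (-1, 1, 0) = (9, 9, -18)
  D4: (10, 8, -18) + (-1, 0, 1) = (9, 8, -17)
  D5: (10, 8, -18) + (0, -1, 1) = (10, 7, -17)

Answer: 11 7 -18
11 8 -19
10 9 -19
9 9 -18
9 8 -17
10 7 -17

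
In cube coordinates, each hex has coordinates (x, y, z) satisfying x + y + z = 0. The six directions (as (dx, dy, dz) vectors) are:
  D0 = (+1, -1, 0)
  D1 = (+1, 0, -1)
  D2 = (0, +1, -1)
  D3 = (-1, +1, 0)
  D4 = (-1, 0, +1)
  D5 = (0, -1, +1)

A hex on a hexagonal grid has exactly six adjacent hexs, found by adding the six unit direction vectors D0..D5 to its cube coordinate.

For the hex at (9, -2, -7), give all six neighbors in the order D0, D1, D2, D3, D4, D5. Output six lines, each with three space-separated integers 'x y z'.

Answer: 10 -3 -7
10 -2 -8
9 -1 -8
8 -1 -7
8 -2 -6
9 -3 -6

Derivation:
Center: (9, -2, -7). Add each direction:
  D0: (9, -2, -7) + (1, -1, 0) = (10, -3, -7)
  D1: (9, -2, -7) + (1, 0, -1) = (10, -2, -8)
  D2: (9, -2, -7) + (0, 1, -1) = (9, -1, -8)
  D3: (9, -2, -7) + (-1, 1, 0) = (8, -1, -7)
  D4: (9, -2, -7) + (-1, 0, 1) = (8, -2, -6)
  D5: (9, -2, -7) + (0, -1, 1) = (9, -3, -6)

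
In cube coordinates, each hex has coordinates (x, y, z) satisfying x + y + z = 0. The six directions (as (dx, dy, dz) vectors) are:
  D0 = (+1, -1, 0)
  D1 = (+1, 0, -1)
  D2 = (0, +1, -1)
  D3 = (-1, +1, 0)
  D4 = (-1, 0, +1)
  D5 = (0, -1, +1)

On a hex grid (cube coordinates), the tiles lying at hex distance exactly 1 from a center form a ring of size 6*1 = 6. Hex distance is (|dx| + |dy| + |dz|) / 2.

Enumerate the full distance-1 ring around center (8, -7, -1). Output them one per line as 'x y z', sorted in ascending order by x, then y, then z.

Walk ring at distance 1 from (8, -7, -1):
Start at center + D4*1 = (7, -7, 0)
  hex 0: (7, -7, 0)
  hex 1: (8, -8, 0)
  hex 2: (9, -8, -1)
  hex 3: (9, -7, -2)
  hex 4: (8, -6, -2)
  hex 5: (7, -6, -1)
Sorted: 6 hexes.

Answer: 7 -7 0
7 -6 -1
8 -8 0
8 -6 -2
9 -8 -1
9 -7 -2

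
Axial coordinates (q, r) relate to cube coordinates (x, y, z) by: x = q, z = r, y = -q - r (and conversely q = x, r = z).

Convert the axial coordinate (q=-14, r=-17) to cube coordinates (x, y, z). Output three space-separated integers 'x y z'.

x = q = -14
z = r = -17
y = -x - z = -(-14) - (-17) = 31

Answer: -14 31 -17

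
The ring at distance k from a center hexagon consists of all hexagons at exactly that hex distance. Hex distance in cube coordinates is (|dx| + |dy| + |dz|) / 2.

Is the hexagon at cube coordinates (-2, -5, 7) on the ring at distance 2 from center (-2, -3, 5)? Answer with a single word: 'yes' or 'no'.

Answer: yes

Derivation:
|px - cx| = |-2 - (-2)| = 0
|py - cy| = |-5 - (-3)| = 2
|pz - cz| = |7 - 5| = 2
distance = (0+2+2)/2 = 4/2 = 2
radius = 2; distance == radius -> yes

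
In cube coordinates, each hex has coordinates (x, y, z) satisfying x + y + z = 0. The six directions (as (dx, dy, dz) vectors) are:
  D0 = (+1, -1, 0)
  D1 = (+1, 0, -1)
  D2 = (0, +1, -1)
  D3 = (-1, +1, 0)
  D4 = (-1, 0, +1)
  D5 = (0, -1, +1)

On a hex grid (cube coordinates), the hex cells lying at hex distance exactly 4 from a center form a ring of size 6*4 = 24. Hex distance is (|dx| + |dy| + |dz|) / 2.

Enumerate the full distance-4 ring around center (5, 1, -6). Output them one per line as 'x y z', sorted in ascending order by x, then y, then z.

Walk ring at distance 4 from (5, 1, -6):
Start at center + D4*4 = (1, 1, -2)
  hex 0: (1, 1, -2)
  hex 1: (2, 0, -2)
  hex 2: (3, -1, -2)
  hex 3: (4, -2, -2)
  hex 4: (5, -3, -2)
  hex 5: (6, -3, -3)
  hex 6: (7, -3, -4)
  hex 7: (8, -3, -5)
  hex 8: (9, -3, -6)
  hex 9: (9, -2, -7)
  hex 10: (9, -1, -8)
  hex 11: (9, 0, -9)
  hex 12: (9, 1, -10)
  hex 13: (8, 2, -10)
  hex 14: (7, 3, -10)
  hex 15: (6, 4, -10)
  hex 16: (5, 5, -10)
  hex 17: (4, 5, -9)
  hex 18: (3, 5, -8)
  hex 19: (2, 5, -7)
  hex 20: (1, 5, -6)
  hex 21: (1, 4, -5)
  hex 22: (1, 3, -4)
  hex 23: (1, 2, -3)
Sorted: 24 hexes.

Answer: 1 1 -2
1 2 -3
1 3 -4
1 4 -5
1 5 -6
2 0 -2
2 5 -7
3 -1 -2
3 5 -8
4 -2 -2
4 5 -9
5 -3 -2
5 5 -10
6 -3 -3
6 4 -10
7 -3 -4
7 3 -10
8 -3 -5
8 2 -10
9 -3 -6
9 -2 -7
9 -1 -8
9 0 -9
9 1 -10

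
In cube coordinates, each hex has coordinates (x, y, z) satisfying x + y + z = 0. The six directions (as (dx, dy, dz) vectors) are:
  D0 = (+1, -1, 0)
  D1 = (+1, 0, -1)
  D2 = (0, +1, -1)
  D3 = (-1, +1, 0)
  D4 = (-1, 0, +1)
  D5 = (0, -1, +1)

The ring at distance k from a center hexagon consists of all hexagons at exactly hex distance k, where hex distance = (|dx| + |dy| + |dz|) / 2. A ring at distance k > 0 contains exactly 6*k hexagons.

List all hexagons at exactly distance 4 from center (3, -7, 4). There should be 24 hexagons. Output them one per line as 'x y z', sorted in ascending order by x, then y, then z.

Walk ring at distance 4 from (3, -7, 4):
Start at center + D4*4 = (-1, -7, 8)
  hex 0: (-1, -7, 8)
  hex 1: (0, -8, 8)
  hex 2: (1, -9, 8)
  hex 3: (2, -10, 8)
  hex 4: (3, -11, 8)
  hex 5: (4, -11, 7)
  hex 6: (5, -11, 6)
  hex 7: (6, -11, 5)
  hex 8: (7, -11, 4)
  hex 9: (7, -10, 3)
  hex 10: (7, -9, 2)
  hex 11: (7, -8, 1)
  hex 12: (7, -7, 0)
  hex 13: (6, -6, 0)
  hex 14: (5, -5, 0)
  hex 15: (4, -4, 0)
  hex 16: (3, -3, 0)
  hex 17: (2, -3, 1)
  hex 18: (1, -3, 2)
  hex 19: (0, -3, 3)
  hex 20: (-1, -3, 4)
  hex 21: (-1, -4, 5)
  hex 22: (-1, -5, 6)
  hex 23: (-1, -6, 7)
Sorted: 24 hexes.

Answer: -1 -7 8
-1 -6 7
-1 -5 6
-1 -4 5
-1 -3 4
0 -8 8
0 -3 3
1 -9 8
1 -3 2
2 -10 8
2 -3 1
3 -11 8
3 -3 0
4 -11 7
4 -4 0
5 -11 6
5 -5 0
6 -11 5
6 -6 0
7 -11 4
7 -10 3
7 -9 2
7 -8 1
7 -7 0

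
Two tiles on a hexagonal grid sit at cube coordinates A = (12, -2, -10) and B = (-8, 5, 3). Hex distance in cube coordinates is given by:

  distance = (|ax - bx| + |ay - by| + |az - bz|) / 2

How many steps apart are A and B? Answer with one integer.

Answer: 20

Derivation:
|ax - bx| = |12 - (-8)| = 20
|ay - by| = |-2 - 5| = 7
|az - bz| = |-10 - 3| = 13
distance = (20 + 7 + 13) / 2 = 40 / 2 = 20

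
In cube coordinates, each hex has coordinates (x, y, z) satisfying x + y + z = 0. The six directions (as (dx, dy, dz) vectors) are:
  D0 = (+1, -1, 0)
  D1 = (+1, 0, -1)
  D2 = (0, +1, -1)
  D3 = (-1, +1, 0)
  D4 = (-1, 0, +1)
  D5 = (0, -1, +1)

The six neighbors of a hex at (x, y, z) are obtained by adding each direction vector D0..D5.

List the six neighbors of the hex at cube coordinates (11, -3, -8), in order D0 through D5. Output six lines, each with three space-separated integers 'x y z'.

Center: (11, -3, -8). Add each direction:
  D0: (11, -3, -8) + (1, -1, 0) = (12, -4, -8)
  D1: (11, -3, -8) + (1, 0, -1) = (12, -3, -9)
  D2: (11, -3, -8) + (0, 1, -1) = (11, -2, -9)
  D3: (11, -3, -8) + (-1, 1, 0) = (10, -2, -8)
  D4: (11, -3, -8) + (-1, 0, 1) = (10, -3, -7)
  D5: (11, -3, -8) + (0, -1, 1) = (11, -4, -7)

Answer: 12 -4 -8
12 -3 -9
11 -2 -9
10 -2 -8
10 -3 -7
11 -4 -7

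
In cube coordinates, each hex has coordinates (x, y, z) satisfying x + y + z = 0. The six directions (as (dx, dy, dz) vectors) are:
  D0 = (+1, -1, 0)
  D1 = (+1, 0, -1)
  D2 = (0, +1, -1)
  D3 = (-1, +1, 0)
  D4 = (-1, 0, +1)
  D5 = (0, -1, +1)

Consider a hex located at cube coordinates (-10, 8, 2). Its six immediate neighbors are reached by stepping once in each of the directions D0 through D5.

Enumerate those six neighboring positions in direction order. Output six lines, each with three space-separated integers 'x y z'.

Answer: -9 7 2
-9 8 1
-10 9 1
-11 9 2
-11 8 3
-10 7 3

Derivation:
Center: (-10, 8, 2). Add each direction:
  D0: (-10, 8, 2) + (1, -1, 0) = (-9, 7, 2)
  D1: (-10, 8, 2) + (1, 0, -1) = (-9, 8, 1)
  D2: (-10, 8, 2) + (0, 1, -1) = (-10, 9, 1)
  D3: (-10, 8, 2) + (-1, 1, 0) = (-11, 9, 2)
  D4: (-10, 8, 2) + (-1, 0, 1) = (-11, 8, 3)
  D5: (-10, 8, 2) + (0, -1, 1) = (-10, 7, 3)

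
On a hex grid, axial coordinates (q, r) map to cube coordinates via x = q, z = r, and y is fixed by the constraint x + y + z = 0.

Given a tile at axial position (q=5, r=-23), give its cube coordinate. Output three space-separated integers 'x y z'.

x = q = 5
z = r = -23
y = -x - z = -(5) - (-23) = 18

Answer: 5 18 -23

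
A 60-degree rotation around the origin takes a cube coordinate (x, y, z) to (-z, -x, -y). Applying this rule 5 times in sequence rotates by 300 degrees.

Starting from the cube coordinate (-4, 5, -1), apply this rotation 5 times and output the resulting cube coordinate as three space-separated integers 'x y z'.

Start: (-4, 5, -1)
Step 1: (-4, 5, -1) -> (-(-1), -(-4), -(5)) = (1, 4, -5)
Step 2: (1, 4, -5) -> (-(-5), -(1), -(4)) = (5, -1, -4)
Step 3: (5, -1, -4) -> (-(-4), -(5), -(-1)) = (4, -5, 1)
Step 4: (4, -5, 1) -> (-(1), -(4), -(-5)) = (-1, -4, 5)
Step 5: (-1, -4, 5) -> (-(5), -(-1), -(-4)) = (-5, 1, 4)

Answer: -5 1 4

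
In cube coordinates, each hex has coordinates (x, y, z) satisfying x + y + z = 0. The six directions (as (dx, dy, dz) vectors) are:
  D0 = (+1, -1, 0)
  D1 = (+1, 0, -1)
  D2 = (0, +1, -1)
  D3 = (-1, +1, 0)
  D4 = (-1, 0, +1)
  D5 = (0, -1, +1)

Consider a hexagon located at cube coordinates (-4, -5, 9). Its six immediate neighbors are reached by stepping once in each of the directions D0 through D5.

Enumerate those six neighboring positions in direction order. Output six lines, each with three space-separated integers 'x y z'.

Answer: -3 -6 9
-3 -5 8
-4 -4 8
-5 -4 9
-5 -5 10
-4 -6 10

Derivation:
Center: (-4, -5, 9). Add each direction:
  D0: (-4, -5, 9) + (1, -1, 0) = (-3, -6, 9)
  D1: (-4, -5, 9) + (1, 0, -1) = (-3, -5, 8)
  D2: (-4, -5, 9) + (0, 1, -1) = (-4, -4, 8)
  D3: (-4, -5, 9) + (-1, 1, 0) = (-5, -4, 9)
  D4: (-4, -5, 9) + (-1, 0, 1) = (-5, -5, 10)
  D5: (-4, -5, 9) + (0, -1, 1) = (-4, -6, 10)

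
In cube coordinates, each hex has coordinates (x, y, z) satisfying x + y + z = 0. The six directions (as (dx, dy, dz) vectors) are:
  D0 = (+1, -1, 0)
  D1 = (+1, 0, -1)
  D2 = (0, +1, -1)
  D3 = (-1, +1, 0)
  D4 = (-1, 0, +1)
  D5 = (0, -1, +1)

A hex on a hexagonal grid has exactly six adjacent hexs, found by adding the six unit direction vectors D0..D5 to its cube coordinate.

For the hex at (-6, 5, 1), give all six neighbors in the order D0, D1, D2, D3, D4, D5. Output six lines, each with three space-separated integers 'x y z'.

Center: (-6, 5, 1). Add each direction:
  D0: (-6, 5, 1) + (1, -1, 0) = (-5, 4, 1)
  D1: (-6, 5, 1) + (1, 0, -1) = (-5, 5, 0)
  D2: (-6, 5, 1) + (0, 1, -1) = (-6, 6, 0)
  D3: (-6, 5, 1) + (-1, 1, 0) = (-7, 6, 1)
  D4: (-6, 5, 1) + (-1, 0, 1) = (-7, 5, 2)
  D5: (-6, 5, 1) + (0, -1, 1) = (-6, 4, 2)

Answer: -5 4 1
-5 5 0
-6 6 0
-7 6 1
-7 5 2
-6 4 2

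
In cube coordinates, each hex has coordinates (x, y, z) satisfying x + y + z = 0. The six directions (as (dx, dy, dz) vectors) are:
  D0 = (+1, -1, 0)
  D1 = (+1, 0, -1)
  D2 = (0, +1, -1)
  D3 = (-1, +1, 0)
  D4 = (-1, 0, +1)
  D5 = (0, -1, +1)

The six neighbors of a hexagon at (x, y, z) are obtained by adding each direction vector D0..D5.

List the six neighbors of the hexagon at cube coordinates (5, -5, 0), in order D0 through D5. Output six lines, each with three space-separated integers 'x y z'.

Answer: 6 -6 0
6 -5 -1
5 -4 -1
4 -4 0
4 -5 1
5 -6 1

Derivation:
Center: (5, -5, 0). Add each direction:
  D0: (5, -5, 0) + (1, -1, 0) = (6, -6, 0)
  D1: (5, -5, 0) + (1, 0, -1) = (6, -5, -1)
  D2: (5, -5, 0) + (0, 1, -1) = (5, -4, -1)
  D3: (5, -5, 0) + (-1, 1, 0) = (4, -4, 0)
  D4: (5, -5, 0) + (-1, 0, 1) = (4, -5, 1)
  D5: (5, -5, 0) + (0, -1, 1) = (5, -6, 1)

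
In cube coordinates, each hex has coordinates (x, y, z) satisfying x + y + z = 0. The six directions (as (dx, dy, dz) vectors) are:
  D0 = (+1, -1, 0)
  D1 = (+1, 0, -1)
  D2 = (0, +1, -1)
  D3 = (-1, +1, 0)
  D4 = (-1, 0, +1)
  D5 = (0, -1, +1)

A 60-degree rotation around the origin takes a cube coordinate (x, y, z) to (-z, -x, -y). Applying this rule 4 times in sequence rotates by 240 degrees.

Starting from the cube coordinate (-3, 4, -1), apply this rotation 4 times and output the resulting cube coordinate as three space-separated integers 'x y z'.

Start: (-3, 4, -1)
Step 1: (-3, 4, -1) -> (-(-1), -(-3), -(4)) = (1, 3, -4)
Step 2: (1, 3, -4) -> (-(-4), -(1), -(3)) = (4, -1, -3)
Step 3: (4, -1, -3) -> (-(-3), -(4), -(-1)) = (3, -4, 1)
Step 4: (3, -4, 1) -> (-(1), -(3), -(-4)) = (-1, -3, 4)

Answer: -1 -3 4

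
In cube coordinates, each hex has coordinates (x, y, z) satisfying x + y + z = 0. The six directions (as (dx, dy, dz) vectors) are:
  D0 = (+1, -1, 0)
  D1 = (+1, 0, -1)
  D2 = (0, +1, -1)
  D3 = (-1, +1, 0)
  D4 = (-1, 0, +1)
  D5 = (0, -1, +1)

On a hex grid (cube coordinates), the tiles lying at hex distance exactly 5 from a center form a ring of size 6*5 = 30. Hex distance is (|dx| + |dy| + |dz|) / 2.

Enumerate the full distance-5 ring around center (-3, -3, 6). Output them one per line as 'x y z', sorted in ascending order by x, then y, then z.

Answer: -8 -3 11
-8 -2 10
-8 -1 9
-8 0 8
-8 1 7
-8 2 6
-7 -4 11
-7 2 5
-6 -5 11
-6 2 4
-5 -6 11
-5 2 3
-4 -7 11
-4 2 2
-3 -8 11
-3 2 1
-2 -8 10
-2 1 1
-1 -8 9
-1 0 1
0 -8 8
0 -1 1
1 -8 7
1 -2 1
2 -8 6
2 -7 5
2 -6 4
2 -5 3
2 -4 2
2 -3 1

Derivation:
Walk ring at distance 5 from (-3, -3, 6):
Start at center + D4*5 = (-8, -3, 11)
  hex 0: (-8, -3, 11)
  hex 1: (-7, -4, 11)
  hex 2: (-6, -5, 11)
  hex 3: (-5, -6, 11)
  hex 4: (-4, -7, 11)
  hex 5: (-3, -8, 11)
  hex 6: (-2, -8, 10)
  hex 7: (-1, -8, 9)
  hex 8: (0, -8, 8)
  hex 9: (1, -8, 7)
  hex 10: (2, -8, 6)
  hex 11: (2, -7, 5)
  hex 12: (2, -6, 4)
  hex 13: (2, -5, 3)
  hex 14: (2, -4, 2)
  hex 15: (2, -3, 1)
  hex 16: (1, -2, 1)
  hex 17: (0, -1, 1)
  hex 18: (-1, 0, 1)
  hex 19: (-2, 1, 1)
  hex 20: (-3, 2, 1)
  hex 21: (-4, 2, 2)
  hex 22: (-5, 2, 3)
  hex 23: (-6, 2, 4)
  hex 24: (-7, 2, 5)
  hex 25: (-8, 2, 6)
  hex 26: (-8, 1, 7)
  hex 27: (-8, 0, 8)
  hex 28: (-8, -1, 9)
  hex 29: (-8, -2, 10)
Sorted: 30 hexes.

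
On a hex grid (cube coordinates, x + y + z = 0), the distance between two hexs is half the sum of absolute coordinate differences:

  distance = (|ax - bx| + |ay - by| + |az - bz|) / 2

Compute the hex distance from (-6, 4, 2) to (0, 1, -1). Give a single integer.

Answer: 6

Derivation:
|ax - bx| = |-6 - 0| = 6
|ay - by| = |4 - 1| = 3
|az - bz| = |2 - (-1)| = 3
distance = (6 + 3 + 3) / 2 = 12 / 2 = 6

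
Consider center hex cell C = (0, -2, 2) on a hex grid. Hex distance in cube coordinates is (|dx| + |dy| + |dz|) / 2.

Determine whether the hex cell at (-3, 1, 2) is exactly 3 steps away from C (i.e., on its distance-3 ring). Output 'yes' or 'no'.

Answer: yes

Derivation:
|px - cx| = |-3 - 0| = 3
|py - cy| = |1 - (-2)| = 3
|pz - cz| = |2 - 2| = 0
distance = (3+3+0)/2 = 6/2 = 3
radius = 3; distance == radius -> yes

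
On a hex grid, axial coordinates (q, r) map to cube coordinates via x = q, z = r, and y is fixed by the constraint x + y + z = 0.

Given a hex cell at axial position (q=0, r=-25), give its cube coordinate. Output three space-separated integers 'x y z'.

x = q = 0
z = r = -25
y = -x - z = -(0) - (-25) = 25

Answer: 0 25 -25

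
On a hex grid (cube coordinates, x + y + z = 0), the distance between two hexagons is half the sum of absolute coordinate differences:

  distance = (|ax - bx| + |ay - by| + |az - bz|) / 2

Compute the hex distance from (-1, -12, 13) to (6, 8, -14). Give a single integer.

|ax - bx| = |-1 - 6| = 7
|ay - by| = |-12 - 8| = 20
|az - bz| = |13 - (-14)| = 27
distance = (7 + 20 + 27) / 2 = 54 / 2 = 27

Answer: 27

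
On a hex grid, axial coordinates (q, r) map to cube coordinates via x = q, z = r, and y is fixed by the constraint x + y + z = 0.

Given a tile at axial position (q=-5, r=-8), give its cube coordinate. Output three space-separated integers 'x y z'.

x = q = -5
z = r = -8
y = -x - z = -(-5) - (-8) = 13

Answer: -5 13 -8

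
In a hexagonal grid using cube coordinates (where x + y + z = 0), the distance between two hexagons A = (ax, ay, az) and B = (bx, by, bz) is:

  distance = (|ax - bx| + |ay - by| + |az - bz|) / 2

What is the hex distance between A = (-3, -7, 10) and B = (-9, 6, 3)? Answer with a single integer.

Answer: 13

Derivation:
|ax - bx| = |-3 - (-9)| = 6
|ay - by| = |-7 - 6| = 13
|az - bz| = |10 - 3| = 7
distance = (6 + 13 + 7) / 2 = 26 / 2 = 13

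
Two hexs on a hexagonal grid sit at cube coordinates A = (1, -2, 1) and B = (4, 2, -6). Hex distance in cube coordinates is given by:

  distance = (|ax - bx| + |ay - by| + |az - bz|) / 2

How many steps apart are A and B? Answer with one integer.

|ax - bx| = |1 - 4| = 3
|ay - by| = |-2 - 2| = 4
|az - bz| = |1 - (-6)| = 7
distance = (3 + 4 + 7) / 2 = 14 / 2 = 7

Answer: 7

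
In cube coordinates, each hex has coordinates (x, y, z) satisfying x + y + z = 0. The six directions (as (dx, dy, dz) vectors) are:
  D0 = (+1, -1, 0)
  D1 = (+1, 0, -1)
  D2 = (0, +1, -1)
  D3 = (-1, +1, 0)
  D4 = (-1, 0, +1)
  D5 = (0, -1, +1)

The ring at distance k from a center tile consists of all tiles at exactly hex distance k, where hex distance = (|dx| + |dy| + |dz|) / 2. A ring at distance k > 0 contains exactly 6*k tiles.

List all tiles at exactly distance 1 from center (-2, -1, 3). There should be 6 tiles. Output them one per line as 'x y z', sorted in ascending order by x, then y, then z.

Walk ring at distance 1 from (-2, -1, 3):
Start at center + D4*1 = (-3, -1, 4)
  hex 0: (-3, -1, 4)
  hex 1: (-2, -2, 4)
  hex 2: (-1, -2, 3)
  hex 3: (-1, -1, 2)
  hex 4: (-2, 0, 2)
  hex 5: (-3, 0, 3)
Sorted: 6 hexes.

Answer: -3 -1 4
-3 0 3
-2 -2 4
-2 0 2
-1 -2 3
-1 -1 2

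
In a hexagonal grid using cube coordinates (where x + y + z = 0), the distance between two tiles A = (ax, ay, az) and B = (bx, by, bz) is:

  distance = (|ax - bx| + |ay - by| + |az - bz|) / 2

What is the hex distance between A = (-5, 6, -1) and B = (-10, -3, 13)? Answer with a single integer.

Answer: 14

Derivation:
|ax - bx| = |-5 - (-10)| = 5
|ay - by| = |6 - (-3)| = 9
|az - bz| = |-1 - 13| = 14
distance = (5 + 9 + 14) / 2 = 28 / 2 = 14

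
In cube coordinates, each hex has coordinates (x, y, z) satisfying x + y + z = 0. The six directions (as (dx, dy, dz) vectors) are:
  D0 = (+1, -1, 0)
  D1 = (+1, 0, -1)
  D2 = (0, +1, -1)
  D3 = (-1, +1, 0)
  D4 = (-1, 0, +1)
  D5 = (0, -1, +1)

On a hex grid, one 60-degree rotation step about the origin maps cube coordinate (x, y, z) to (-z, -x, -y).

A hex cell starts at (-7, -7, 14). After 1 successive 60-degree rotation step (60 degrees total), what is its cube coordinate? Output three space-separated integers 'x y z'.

Answer: -14 7 7

Derivation:
Start: (-7, -7, 14)
Step 1: (-7, -7, 14) -> (-(14), -(-7), -(-7)) = (-14, 7, 7)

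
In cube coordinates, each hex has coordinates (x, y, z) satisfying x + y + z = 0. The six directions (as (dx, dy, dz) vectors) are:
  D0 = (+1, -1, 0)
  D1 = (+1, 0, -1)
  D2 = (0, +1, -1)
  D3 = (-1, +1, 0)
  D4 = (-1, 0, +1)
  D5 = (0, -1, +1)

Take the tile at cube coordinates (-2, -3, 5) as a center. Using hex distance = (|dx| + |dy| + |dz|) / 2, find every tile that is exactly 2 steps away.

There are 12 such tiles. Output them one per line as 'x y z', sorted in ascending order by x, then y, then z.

Answer: -4 -3 7
-4 -2 6
-4 -1 5
-3 -4 7
-3 -1 4
-2 -5 7
-2 -1 3
-1 -5 6
-1 -2 3
0 -5 5
0 -4 4
0 -3 3

Derivation:
Walk ring at distance 2 from (-2, -3, 5):
Start at center + D4*2 = (-4, -3, 7)
  hex 0: (-4, -3, 7)
  hex 1: (-3, -4, 7)
  hex 2: (-2, -5, 7)
  hex 3: (-1, -5, 6)
  hex 4: (0, -5, 5)
  hex 5: (0, -4, 4)
  hex 6: (0, -3, 3)
  hex 7: (-1, -2, 3)
  hex 8: (-2, -1, 3)
  hex 9: (-3, -1, 4)
  hex 10: (-4, -1, 5)
  hex 11: (-4, -2, 6)
Sorted: 12 hexes.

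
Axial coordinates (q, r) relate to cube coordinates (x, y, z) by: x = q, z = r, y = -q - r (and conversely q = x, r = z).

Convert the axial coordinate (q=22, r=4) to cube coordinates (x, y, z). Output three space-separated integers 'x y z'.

x = q = 22
z = r = 4
y = -x - z = -(22) - (4) = -26

Answer: 22 -26 4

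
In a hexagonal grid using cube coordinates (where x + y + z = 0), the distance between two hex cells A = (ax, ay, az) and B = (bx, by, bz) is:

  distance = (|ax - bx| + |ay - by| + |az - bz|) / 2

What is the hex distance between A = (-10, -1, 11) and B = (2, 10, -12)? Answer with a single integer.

|ax - bx| = |-10 - 2| = 12
|ay - by| = |-1 - 10| = 11
|az - bz| = |11 - (-12)| = 23
distance = (12 + 11 + 23) / 2 = 46 / 2 = 23

Answer: 23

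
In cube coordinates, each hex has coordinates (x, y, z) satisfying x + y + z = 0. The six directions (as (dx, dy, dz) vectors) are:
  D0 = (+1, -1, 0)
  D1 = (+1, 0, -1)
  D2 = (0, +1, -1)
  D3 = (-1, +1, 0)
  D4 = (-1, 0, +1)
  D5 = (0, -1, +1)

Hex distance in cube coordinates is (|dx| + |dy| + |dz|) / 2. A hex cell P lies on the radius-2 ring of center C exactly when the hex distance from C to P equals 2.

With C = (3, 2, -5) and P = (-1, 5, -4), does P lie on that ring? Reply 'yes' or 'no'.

Answer: no

Derivation:
|px - cx| = |-1 - 3| = 4
|py - cy| = |5 - 2| = 3
|pz - cz| = |-4 - (-5)| = 1
distance = (4+3+1)/2 = 8/2 = 4
radius = 2; distance != radius -> no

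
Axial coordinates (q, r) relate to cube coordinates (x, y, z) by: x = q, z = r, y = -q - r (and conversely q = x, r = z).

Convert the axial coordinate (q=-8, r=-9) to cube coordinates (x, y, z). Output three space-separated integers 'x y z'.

Answer: -8 17 -9

Derivation:
x = q = -8
z = r = -9
y = -x - z = -(-8) - (-9) = 17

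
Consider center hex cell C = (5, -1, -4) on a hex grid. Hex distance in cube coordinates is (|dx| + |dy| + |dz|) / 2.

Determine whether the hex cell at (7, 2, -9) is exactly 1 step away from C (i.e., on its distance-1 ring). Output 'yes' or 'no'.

|px - cx| = |7 - 5| = 2
|py - cy| = |2 - (-1)| = 3
|pz - cz| = |-9 - (-4)| = 5
distance = (2+3+5)/2 = 10/2 = 5
radius = 1; distance != radius -> no

Answer: no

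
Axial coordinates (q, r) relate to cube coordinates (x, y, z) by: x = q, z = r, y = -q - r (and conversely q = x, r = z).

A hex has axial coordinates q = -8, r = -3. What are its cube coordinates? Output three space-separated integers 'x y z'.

Answer: -8 11 -3

Derivation:
x = q = -8
z = r = -3
y = -x - z = -(-8) - (-3) = 11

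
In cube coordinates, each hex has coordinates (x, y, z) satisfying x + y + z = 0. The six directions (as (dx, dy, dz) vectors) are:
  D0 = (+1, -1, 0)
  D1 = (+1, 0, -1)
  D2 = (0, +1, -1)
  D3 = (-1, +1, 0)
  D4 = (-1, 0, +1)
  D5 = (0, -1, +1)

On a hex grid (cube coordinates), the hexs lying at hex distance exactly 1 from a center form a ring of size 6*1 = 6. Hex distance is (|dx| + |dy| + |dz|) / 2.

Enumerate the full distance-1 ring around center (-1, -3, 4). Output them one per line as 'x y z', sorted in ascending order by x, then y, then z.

Walk ring at distance 1 from (-1, -3, 4):
Start at center + D4*1 = (-2, -3, 5)
  hex 0: (-2, -3, 5)
  hex 1: (-1, -4, 5)
  hex 2: (0, -4, 4)
  hex 3: (0, -3, 3)
  hex 4: (-1, -2, 3)
  hex 5: (-2, -2, 4)
Sorted: 6 hexes.

Answer: -2 -3 5
-2 -2 4
-1 -4 5
-1 -2 3
0 -4 4
0 -3 3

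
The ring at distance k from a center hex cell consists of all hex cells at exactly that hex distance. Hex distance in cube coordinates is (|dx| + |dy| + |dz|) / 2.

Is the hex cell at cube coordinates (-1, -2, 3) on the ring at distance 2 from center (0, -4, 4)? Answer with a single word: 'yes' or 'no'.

|px - cx| = |-1 - 0| = 1
|py - cy| = |-2 - (-4)| = 2
|pz - cz| = |3 - 4| = 1
distance = (1+2+1)/2 = 4/2 = 2
radius = 2; distance == radius -> yes

Answer: yes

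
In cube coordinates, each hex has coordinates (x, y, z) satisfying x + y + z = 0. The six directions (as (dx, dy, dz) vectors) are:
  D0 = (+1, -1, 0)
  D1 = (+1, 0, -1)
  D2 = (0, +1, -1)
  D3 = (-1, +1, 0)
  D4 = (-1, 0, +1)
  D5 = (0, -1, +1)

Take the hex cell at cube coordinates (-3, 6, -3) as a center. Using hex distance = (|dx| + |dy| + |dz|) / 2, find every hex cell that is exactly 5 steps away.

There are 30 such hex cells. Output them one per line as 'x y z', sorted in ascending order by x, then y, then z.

Walk ring at distance 5 from (-3, 6, -3):
Start at center + D4*5 = (-8, 6, 2)
  hex 0: (-8, 6, 2)
  hex 1: (-7, 5, 2)
  hex 2: (-6, 4, 2)
  hex 3: (-5, 3, 2)
  hex 4: (-4, 2, 2)
  hex 5: (-3, 1, 2)
  hex 6: (-2, 1, 1)
  hex 7: (-1, 1, 0)
  hex 8: (0, 1, -1)
  hex 9: (1, 1, -2)
  hex 10: (2, 1, -3)
  hex 11: (2, 2, -4)
  hex 12: (2, 3, -5)
  hex 13: (2, 4, -6)
  hex 14: (2, 5, -7)
  hex 15: (2, 6, -8)
  hex 16: (1, 7, -8)
  hex 17: (0, 8, -8)
  hex 18: (-1, 9, -8)
  hex 19: (-2, 10, -8)
  hex 20: (-3, 11, -8)
  hex 21: (-4, 11, -7)
  hex 22: (-5, 11, -6)
  hex 23: (-6, 11, -5)
  hex 24: (-7, 11, -4)
  hex 25: (-8, 11, -3)
  hex 26: (-8, 10, -2)
  hex 27: (-8, 9, -1)
  hex 28: (-8, 8, 0)
  hex 29: (-8, 7, 1)
Sorted: 30 hexes.

Answer: -8 6 2
-8 7 1
-8 8 0
-8 9 -1
-8 10 -2
-8 11 -3
-7 5 2
-7 11 -4
-6 4 2
-6 11 -5
-5 3 2
-5 11 -6
-4 2 2
-4 11 -7
-3 1 2
-3 11 -8
-2 1 1
-2 10 -8
-1 1 0
-1 9 -8
0 1 -1
0 8 -8
1 1 -2
1 7 -8
2 1 -3
2 2 -4
2 3 -5
2 4 -6
2 5 -7
2 6 -8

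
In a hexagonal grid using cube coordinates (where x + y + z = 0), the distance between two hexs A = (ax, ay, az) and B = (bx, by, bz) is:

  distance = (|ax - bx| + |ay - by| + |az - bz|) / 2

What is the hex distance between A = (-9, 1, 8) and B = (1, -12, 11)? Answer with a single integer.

Answer: 13

Derivation:
|ax - bx| = |-9 - 1| = 10
|ay - by| = |1 - (-12)| = 13
|az - bz| = |8 - 11| = 3
distance = (10 + 13 + 3) / 2 = 26 / 2 = 13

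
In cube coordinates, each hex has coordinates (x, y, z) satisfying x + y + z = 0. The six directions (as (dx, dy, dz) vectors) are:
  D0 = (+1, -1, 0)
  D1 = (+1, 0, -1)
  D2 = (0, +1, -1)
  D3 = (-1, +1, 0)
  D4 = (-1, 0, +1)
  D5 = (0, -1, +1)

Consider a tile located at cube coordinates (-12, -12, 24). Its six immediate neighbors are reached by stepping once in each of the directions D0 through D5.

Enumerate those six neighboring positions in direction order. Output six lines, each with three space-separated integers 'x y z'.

Center: (-12, -12, 24). Add each direction:
  D0: (-12, -12, 24) + (1, -1, 0) = (-11, -13, 24)
  D1: (-12, -12, 24) + (1, 0, -1) = (-11, -12, 23)
  D2: (-12, -12, 24) + (0, 1, -1) = (-12, -11, 23)
  D3: (-12, -12, 24) + (-1, 1, 0) = (-13, -11, 24)
  D4: (-12, -12, 24) + (-1, 0, 1) = (-13, -12, 25)
  D5: (-12, -12, 24) + (0, -1, 1) = (-12, -13, 25)

Answer: -11 -13 24
-11 -12 23
-12 -11 23
-13 -11 24
-13 -12 25
-12 -13 25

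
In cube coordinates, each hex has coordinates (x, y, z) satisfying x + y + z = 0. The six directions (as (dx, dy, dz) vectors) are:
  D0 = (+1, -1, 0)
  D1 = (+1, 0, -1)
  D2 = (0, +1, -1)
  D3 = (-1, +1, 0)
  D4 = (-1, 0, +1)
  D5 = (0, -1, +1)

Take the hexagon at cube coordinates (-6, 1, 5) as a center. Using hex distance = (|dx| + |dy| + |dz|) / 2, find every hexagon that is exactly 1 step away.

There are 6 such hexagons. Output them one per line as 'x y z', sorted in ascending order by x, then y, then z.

Walk ring at distance 1 from (-6, 1, 5):
Start at center + D4*1 = (-7, 1, 6)
  hex 0: (-7, 1, 6)
  hex 1: (-6, 0, 6)
  hex 2: (-5, 0, 5)
  hex 3: (-5, 1, 4)
  hex 4: (-6, 2, 4)
  hex 5: (-7, 2, 5)
Sorted: 6 hexes.

Answer: -7 1 6
-7 2 5
-6 0 6
-6 2 4
-5 0 5
-5 1 4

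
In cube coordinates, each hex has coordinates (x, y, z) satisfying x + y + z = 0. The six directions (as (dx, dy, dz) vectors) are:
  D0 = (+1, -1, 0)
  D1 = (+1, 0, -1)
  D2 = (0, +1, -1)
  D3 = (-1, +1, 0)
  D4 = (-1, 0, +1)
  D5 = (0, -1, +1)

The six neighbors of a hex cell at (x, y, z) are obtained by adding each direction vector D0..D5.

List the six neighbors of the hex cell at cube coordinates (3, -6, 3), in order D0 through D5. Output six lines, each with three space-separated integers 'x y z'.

Answer: 4 -7 3
4 -6 2
3 -5 2
2 -5 3
2 -6 4
3 -7 4

Derivation:
Center: (3, -6, 3). Add each direction:
  D0: (3, -6, 3) + (1, -1, 0) = (4, -7, 3)
  D1: (3, -6, 3) + (1, 0, -1) = (4, -6, 2)
  D2: (3, -6, 3) + (0, 1, -1) = (3, -5, 2)
  D3: (3, -6, 3) + (-1, 1, 0) = (2, -5, 3)
  D4: (3, -6, 3) + (-1, 0, 1) = (2, -6, 4)
  D5: (3, -6, 3) + (0, -1, 1) = (3, -7, 4)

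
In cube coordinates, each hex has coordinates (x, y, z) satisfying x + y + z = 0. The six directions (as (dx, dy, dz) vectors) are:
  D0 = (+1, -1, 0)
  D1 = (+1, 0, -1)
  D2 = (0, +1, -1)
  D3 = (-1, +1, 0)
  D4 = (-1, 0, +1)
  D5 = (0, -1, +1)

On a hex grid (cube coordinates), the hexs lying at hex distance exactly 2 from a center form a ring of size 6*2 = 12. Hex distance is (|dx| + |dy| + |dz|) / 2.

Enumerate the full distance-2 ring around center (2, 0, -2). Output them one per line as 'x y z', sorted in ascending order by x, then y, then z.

Answer: 0 0 0
0 1 -1
0 2 -2
1 -1 0
1 2 -3
2 -2 0
2 2 -4
3 -2 -1
3 1 -4
4 -2 -2
4 -1 -3
4 0 -4

Derivation:
Walk ring at distance 2 from (2, 0, -2):
Start at center + D4*2 = (0, 0, 0)
  hex 0: (0, 0, 0)
  hex 1: (1, -1, 0)
  hex 2: (2, -2, 0)
  hex 3: (3, -2, -1)
  hex 4: (4, -2, -2)
  hex 5: (4, -1, -3)
  hex 6: (4, 0, -4)
  hex 7: (3, 1, -4)
  hex 8: (2, 2, -4)
  hex 9: (1, 2, -3)
  hex 10: (0, 2, -2)
  hex 11: (0, 1, -1)
Sorted: 12 hexes.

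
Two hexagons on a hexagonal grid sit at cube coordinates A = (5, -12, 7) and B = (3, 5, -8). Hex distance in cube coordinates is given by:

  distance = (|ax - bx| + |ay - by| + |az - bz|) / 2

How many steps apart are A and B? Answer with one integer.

Answer: 17

Derivation:
|ax - bx| = |5 - 3| = 2
|ay - by| = |-12 - 5| = 17
|az - bz| = |7 - (-8)| = 15
distance = (2 + 17 + 15) / 2 = 34 / 2 = 17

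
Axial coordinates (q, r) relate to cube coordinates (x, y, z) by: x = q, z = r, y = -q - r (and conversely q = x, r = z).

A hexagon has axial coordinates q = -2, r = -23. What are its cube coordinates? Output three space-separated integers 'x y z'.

x = q = -2
z = r = -23
y = -x - z = -(-2) - (-23) = 25

Answer: -2 25 -23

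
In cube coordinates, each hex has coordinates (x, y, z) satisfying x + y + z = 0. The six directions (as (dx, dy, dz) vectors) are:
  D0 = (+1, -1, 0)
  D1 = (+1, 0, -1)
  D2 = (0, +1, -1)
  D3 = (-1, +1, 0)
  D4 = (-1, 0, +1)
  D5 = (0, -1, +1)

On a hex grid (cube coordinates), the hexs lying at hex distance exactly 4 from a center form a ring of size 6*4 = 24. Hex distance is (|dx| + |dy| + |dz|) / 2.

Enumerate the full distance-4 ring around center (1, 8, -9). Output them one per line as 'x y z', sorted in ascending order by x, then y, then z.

Answer: -3 8 -5
-3 9 -6
-3 10 -7
-3 11 -8
-3 12 -9
-2 7 -5
-2 12 -10
-1 6 -5
-1 12 -11
0 5 -5
0 12 -12
1 4 -5
1 12 -13
2 4 -6
2 11 -13
3 4 -7
3 10 -13
4 4 -8
4 9 -13
5 4 -9
5 5 -10
5 6 -11
5 7 -12
5 8 -13

Derivation:
Walk ring at distance 4 from (1, 8, -9):
Start at center + D4*4 = (-3, 8, -5)
  hex 0: (-3, 8, -5)
  hex 1: (-2, 7, -5)
  hex 2: (-1, 6, -5)
  hex 3: (0, 5, -5)
  hex 4: (1, 4, -5)
  hex 5: (2, 4, -6)
  hex 6: (3, 4, -7)
  hex 7: (4, 4, -8)
  hex 8: (5, 4, -9)
  hex 9: (5, 5, -10)
  hex 10: (5, 6, -11)
  hex 11: (5, 7, -12)
  hex 12: (5, 8, -13)
  hex 13: (4, 9, -13)
  hex 14: (3, 10, -13)
  hex 15: (2, 11, -13)
  hex 16: (1, 12, -13)
  hex 17: (0, 12, -12)
  hex 18: (-1, 12, -11)
  hex 19: (-2, 12, -10)
  hex 20: (-3, 12, -9)
  hex 21: (-3, 11, -8)
  hex 22: (-3, 10, -7)
  hex 23: (-3, 9, -6)
Sorted: 24 hexes.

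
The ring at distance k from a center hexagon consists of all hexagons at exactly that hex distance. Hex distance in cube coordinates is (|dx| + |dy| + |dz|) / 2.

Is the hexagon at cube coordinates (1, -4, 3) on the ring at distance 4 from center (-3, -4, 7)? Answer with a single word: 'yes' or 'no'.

|px - cx| = |1 - (-3)| = 4
|py - cy| = |-4 - (-4)| = 0
|pz - cz| = |3 - 7| = 4
distance = (4+0+4)/2 = 8/2 = 4
radius = 4; distance == radius -> yes

Answer: yes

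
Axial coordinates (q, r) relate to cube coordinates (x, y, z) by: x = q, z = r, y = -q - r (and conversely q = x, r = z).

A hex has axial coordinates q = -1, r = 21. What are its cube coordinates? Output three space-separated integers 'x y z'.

x = q = -1
z = r = 21
y = -x - z = -(-1) - (21) = -20

Answer: -1 -20 21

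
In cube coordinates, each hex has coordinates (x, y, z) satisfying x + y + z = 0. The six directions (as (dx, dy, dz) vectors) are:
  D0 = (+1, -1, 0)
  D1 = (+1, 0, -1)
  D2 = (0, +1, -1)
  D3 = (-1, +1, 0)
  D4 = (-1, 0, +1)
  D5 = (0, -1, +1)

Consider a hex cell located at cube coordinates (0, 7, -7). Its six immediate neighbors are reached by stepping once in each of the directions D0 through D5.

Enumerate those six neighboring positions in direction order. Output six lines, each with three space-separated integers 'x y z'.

Center: (0, 7, -7). Add each direction:
  D0: (0, 7, -7) + (1, -1, 0) = (1, 6, -7)
  D1: (0, 7, -7) + (1, 0, -1) = (1, 7, -8)
  D2: (0, 7, -7) + (0, 1, -1) = (0, 8, -8)
  D3: (0, 7, -7) + (-1, 1, 0) = (-1, 8, -7)
  D4: (0, 7, -7) + (-1, 0, 1) = (-1, 7, -6)
  D5: (0, 7, -7) + (0, -1, 1) = (0, 6, -6)

Answer: 1 6 -7
1 7 -8
0 8 -8
-1 8 -7
-1 7 -6
0 6 -6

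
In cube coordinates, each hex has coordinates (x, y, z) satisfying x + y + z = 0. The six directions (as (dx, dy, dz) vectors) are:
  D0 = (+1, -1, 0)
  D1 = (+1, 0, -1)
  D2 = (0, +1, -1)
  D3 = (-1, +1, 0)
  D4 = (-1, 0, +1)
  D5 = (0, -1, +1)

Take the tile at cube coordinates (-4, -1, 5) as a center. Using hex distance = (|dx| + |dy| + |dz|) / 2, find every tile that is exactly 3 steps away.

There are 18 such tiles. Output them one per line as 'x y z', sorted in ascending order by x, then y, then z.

Walk ring at distance 3 from (-4, -1, 5):
Start at center + D4*3 = (-7, -1, 8)
  hex 0: (-7, -1, 8)
  hex 1: (-6, -2, 8)
  hex 2: (-5, -3, 8)
  hex 3: (-4, -4, 8)
  hex 4: (-3, -4, 7)
  hex 5: (-2, -4, 6)
  hex 6: (-1, -4, 5)
  hex 7: (-1, -3, 4)
  hex 8: (-1, -2, 3)
  hex 9: (-1, -1, 2)
  hex 10: (-2, 0, 2)
  hex 11: (-3, 1, 2)
  hex 12: (-4, 2, 2)
  hex 13: (-5, 2, 3)
  hex 14: (-6, 2, 4)
  hex 15: (-7, 2, 5)
  hex 16: (-7, 1, 6)
  hex 17: (-7, 0, 7)
Sorted: 18 hexes.

Answer: -7 -1 8
-7 0 7
-7 1 6
-7 2 5
-6 -2 8
-6 2 4
-5 -3 8
-5 2 3
-4 -4 8
-4 2 2
-3 -4 7
-3 1 2
-2 -4 6
-2 0 2
-1 -4 5
-1 -3 4
-1 -2 3
-1 -1 2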